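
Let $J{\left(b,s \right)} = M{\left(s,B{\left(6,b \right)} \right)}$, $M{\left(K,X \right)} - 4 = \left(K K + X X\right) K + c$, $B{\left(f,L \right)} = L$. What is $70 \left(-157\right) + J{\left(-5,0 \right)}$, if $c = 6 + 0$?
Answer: $-10980$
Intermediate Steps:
$c = 6$
$M{\left(K,X \right)} = 10 + K \left(K^{2} + X^{2}\right)$ ($M{\left(K,X \right)} = 4 + \left(\left(K K + X X\right) K + 6\right) = 4 + \left(\left(K^{2} + X^{2}\right) K + 6\right) = 4 + \left(K \left(K^{2} + X^{2}\right) + 6\right) = 4 + \left(6 + K \left(K^{2} + X^{2}\right)\right) = 10 + K \left(K^{2} + X^{2}\right)$)
$J{\left(b,s \right)} = 10 + s^{3} + s b^{2}$
$70 \left(-157\right) + J{\left(-5,0 \right)} = 70 \left(-157\right) + \left(10 + 0^{3} + 0 \left(-5\right)^{2}\right) = -10990 + \left(10 + 0 + 0 \cdot 25\right) = -10990 + \left(10 + 0 + 0\right) = -10990 + 10 = -10980$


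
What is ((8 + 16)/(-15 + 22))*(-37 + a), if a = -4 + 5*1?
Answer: -864/7 ≈ -123.43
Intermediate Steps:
a = 1 (a = -4 + 5 = 1)
((8 + 16)/(-15 + 22))*(-37 + a) = ((8 + 16)/(-15 + 22))*(-37 + 1) = (24/7)*(-36) = -864/7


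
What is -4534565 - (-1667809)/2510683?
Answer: -11384853590086/2510683 ≈ -4.5346e+6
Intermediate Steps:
-4534565 - (-1667809)/2510683 = -4534565 - 1*(-1667809/2510683) = -4534565 + 1667809/2510683 = -11384853590086/2510683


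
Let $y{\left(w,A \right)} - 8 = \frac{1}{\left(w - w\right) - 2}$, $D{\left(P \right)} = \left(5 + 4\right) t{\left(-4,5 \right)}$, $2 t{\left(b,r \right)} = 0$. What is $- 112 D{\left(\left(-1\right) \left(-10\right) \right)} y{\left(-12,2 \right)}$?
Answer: $0$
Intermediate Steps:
$t{\left(b,r \right)} = 0$ ($t{\left(b,r \right)} = \frac{1}{2} \cdot 0 = 0$)
$D{\left(P \right)} = 0$ ($D{\left(P \right)} = \left(5 + 4\right) 0 = 9 \cdot 0 = 0$)
$y{\left(w,A \right)} = \frac{15}{2}$ ($y{\left(w,A \right)} = 8 + \frac{1}{\left(w - w\right) - 2} = 8 + \frac{1}{0 - 2} = 8 + \frac{1}{-2} = 8 - \frac{1}{2} = \frac{15}{2}$)
$- 112 D{\left(\left(-1\right) \left(-10\right) \right)} y{\left(-12,2 \right)} = \left(-112\right) 0 \cdot \frac{15}{2} = 0 \cdot \frac{15}{2} = 0$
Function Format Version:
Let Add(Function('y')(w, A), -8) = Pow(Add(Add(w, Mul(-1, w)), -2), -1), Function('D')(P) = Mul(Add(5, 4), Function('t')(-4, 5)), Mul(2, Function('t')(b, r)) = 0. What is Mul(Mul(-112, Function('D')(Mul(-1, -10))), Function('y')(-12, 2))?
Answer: 0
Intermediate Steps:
Function('t')(b, r) = 0 (Function('t')(b, r) = Mul(Rational(1, 2), 0) = 0)
Function('D')(P) = 0 (Function('D')(P) = Mul(Add(5, 4), 0) = Mul(9, 0) = 0)
Function('y')(w, A) = Rational(15, 2) (Function('y')(w, A) = Add(8, Pow(Add(Add(w, Mul(-1, w)), -2), -1)) = Add(8, Pow(Add(0, -2), -1)) = Add(8, Pow(-2, -1)) = Add(8, Rational(-1, 2)) = Rational(15, 2))
Mul(Mul(-112, Function('D')(Mul(-1, -10))), Function('y')(-12, 2)) = Mul(Mul(-112, 0), Rational(15, 2)) = Mul(0, Rational(15, 2)) = 0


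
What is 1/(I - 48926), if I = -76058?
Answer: -1/124984 ≈ -8.0010e-6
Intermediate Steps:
1/(I - 48926) = 1/(-76058 - 48926) = 1/(-124984) = -1/124984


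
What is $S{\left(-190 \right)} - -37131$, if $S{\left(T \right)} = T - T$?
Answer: $37131$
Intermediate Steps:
$S{\left(T \right)} = 0$
$S{\left(-190 \right)} - -37131 = 0 - -37131 = 0 + 37131 = 37131$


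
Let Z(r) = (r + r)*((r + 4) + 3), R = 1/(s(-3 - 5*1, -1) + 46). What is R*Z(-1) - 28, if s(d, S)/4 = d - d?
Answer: -650/23 ≈ -28.261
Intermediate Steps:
s(d, S) = 0 (s(d, S) = 4*(d - d) = 4*0 = 0)
R = 1/46 (R = 1/(0 + 46) = 1/46 ≈ 0.021739)
Z(r) = 2*r*(7 + r) (Z(r) = (2*r)*((4 + r) + 3) = (2*r)*(7 + r) = 2*r*(7 + r))
R*Z(-1) - 28 = (2*(-1)*(7 - 1))/46 - 28 = (2*(-1)*6)/46 - 28 = (1/46)*(-12) - 28 = -6/23 - 28 = -650/23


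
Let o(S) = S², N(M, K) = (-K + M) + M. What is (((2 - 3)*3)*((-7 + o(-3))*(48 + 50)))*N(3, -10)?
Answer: -9408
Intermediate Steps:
N(M, K) = -K + 2*M (N(M, K) = (M - K) + M = -K + 2*M)
(((2 - 3)*3)*((-7 + o(-3))*(48 + 50)))*N(3, -10) = (((2 - 3)*3)*((-7 + (-3)²)*(48 + 50)))*(-1*(-10) + 2*3) = ((-1*3)*((-7 + 9)*98))*(10 + 6) = -6*98*16 = -3*196*16 = -588*16 = -9408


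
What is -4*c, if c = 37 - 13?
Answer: -96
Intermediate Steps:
c = 24
-4*c = -4*24 = -96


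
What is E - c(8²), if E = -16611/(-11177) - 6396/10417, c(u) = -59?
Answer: 6970966426/116430809 ≈ 59.872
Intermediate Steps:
E = 101548695/116430809 (E = -16611*(-1/11177) - 6396*1/10417 = 16611/11177 - 6396/10417 = 101548695/116430809 ≈ 0.87218)
E - c(8²) = 101548695/116430809 - 1*(-59) = 101548695/116430809 + 59 = 6970966426/116430809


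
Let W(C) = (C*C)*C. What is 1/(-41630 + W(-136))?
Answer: -1/2557086 ≈ -3.9107e-7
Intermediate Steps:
W(C) = C³ (W(C) = C²*C = C³)
1/(-41630 + W(-136)) = 1/(-41630 + (-136)³) = 1/(-41630 - 2515456) = 1/(-2557086) = -1/2557086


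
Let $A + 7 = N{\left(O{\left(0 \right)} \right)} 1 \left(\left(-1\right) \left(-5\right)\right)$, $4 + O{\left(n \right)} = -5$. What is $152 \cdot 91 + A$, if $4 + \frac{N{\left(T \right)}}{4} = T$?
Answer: $13565$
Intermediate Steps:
$O{\left(n \right)} = -9$ ($O{\left(n \right)} = -4 - 5 = -9$)
$N{\left(T \right)} = -16 + 4 T$
$A = -267$ ($A = -7 + \left(-16 + 4 \left(-9\right)\right) 1 \left(\left(-1\right) \left(-5\right)\right) = -7 + \left(-16 - 36\right) 1 \cdot 5 = -7 + \left(-52\right) 1 \cdot 5 = -7 - 260 = -267$)
$152 \cdot 91 + A = 152 \cdot 91 - 267 = 13832 - 267 = 13565$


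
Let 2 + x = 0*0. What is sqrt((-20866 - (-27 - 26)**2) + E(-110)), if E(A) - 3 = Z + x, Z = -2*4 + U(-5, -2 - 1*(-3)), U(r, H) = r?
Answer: I*sqrt(23687) ≈ 153.91*I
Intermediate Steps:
Z = -13 (Z = -2*4 - 5 = -8 - 5 = -13)
x = -2 (x = -2 + 0*0 = -2 + 0 = -2)
E(A) = -12 (E(A) = 3 + (-13 - 2) = 3 - 15 = -12)
sqrt((-20866 - (-27 - 26)**2) + E(-110)) = sqrt((-20866 - (-27 - 26)**2) - 12) = sqrt((-20866 - 1*(-53)**2) - 12) = sqrt((-20866 - 1*2809) - 12) = sqrt((-20866 - 2809) - 12) = sqrt(-23675 - 12) = sqrt(-23687) = I*sqrt(23687)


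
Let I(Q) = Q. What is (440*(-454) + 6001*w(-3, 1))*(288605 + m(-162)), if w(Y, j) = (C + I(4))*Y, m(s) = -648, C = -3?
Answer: -62706380191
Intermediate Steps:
w(Y, j) = Y (w(Y, j) = (-3 + 4)*Y = 1*Y = Y)
(440*(-454) + 6001*w(-3, 1))*(288605 + m(-162)) = (440*(-454) + 6001*(-3))*(288605 - 648) = (-199760 - 18003)*287957 = -217763*287957 = -62706380191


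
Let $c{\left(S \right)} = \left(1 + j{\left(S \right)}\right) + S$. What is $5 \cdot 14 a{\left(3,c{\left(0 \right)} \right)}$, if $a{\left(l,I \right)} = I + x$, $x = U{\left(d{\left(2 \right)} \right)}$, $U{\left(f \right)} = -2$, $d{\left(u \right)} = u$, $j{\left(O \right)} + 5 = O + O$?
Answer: $-420$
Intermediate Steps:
$j{\left(O \right)} = -5 + 2 O$ ($j{\left(O \right)} = -5 + \left(O + O\right) = -5 + 2 O$)
$c{\left(S \right)} = -4 + 3 S$ ($c{\left(S \right)} = \left(1 + \left(-5 + 2 S\right)\right) + S = \left(-4 + 2 S\right) + S = -4 + 3 S$)
$x = -2$
$a{\left(l,I \right)} = -2 + I$ ($a{\left(l,I \right)} = I - 2 = -2 + I$)
$5 \cdot 14 a{\left(3,c{\left(0 \right)} \right)} = 5 \cdot 14 \left(-2 + \left(-4 + 3 \cdot 0\right)\right) = 70 \left(-2 + \left(-4 + 0\right)\right) = 70 \left(-2 - 4\right) = 70 \left(-6\right) = -420$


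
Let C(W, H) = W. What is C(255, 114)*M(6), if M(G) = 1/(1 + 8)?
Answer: 85/3 ≈ 28.333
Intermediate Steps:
M(G) = 1/9
C(255, 114)*M(6) = 255*(1/9) = 85/3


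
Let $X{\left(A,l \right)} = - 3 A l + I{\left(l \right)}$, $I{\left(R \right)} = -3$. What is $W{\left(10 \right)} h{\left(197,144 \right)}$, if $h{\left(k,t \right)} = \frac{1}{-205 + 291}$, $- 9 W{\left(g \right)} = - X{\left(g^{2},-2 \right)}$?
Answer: $\frac{199}{258} \approx 0.77132$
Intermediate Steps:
$X{\left(A,l \right)} = -3 - 3 A l$ ($X{\left(A,l \right)} = - 3 A l - 3 = -3 - 3 A l$)
$W{\left(g \right)} = - \frac{1}{3} + \frac{2 g^{2}}{3}$ ($W{\left(g \right)} = - \frac{\left(-1\right) \left(-3 - 3 g^{2} \left(-2\right)\right)}{9} = - \frac{\left(-1\right) \left(-3 + 6 g^{2}\right)}{9} = - \frac{3 - 6 g^{2}}{9} = - \frac{1}{3} + \frac{2 g^{2}}{3}$)
$h{\left(k,t \right)} = \frac{1}{86}$
$W{\left(10 \right)} h{\left(197,144 \right)} = \left(- \frac{1}{3} + \frac{2 \cdot 10^{2}}{3}\right) \frac{1}{86} = \left(- \frac{1}{3} + \frac{2}{3} \cdot 100\right) \frac{1}{86} = \left(- \frac{1}{3} + \frac{200}{3}\right) \frac{1}{86} = \frac{199}{3} \cdot \frac{1}{86} = \frac{199}{258}$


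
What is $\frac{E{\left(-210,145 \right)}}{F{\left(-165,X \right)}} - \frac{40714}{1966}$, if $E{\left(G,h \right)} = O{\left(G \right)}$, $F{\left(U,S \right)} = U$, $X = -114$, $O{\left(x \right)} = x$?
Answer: $- \frac{210165}{10813} \approx -19.436$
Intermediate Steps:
$E{\left(G,h \right)} = G$
$\frac{E{\left(-210,145 \right)}}{F{\left(-165,X \right)}} - \frac{40714}{1966} = - \frac{210}{-165} - \frac{40714}{1966} = \left(-210\right) \left(- \frac{1}{165}\right) - \frac{20357}{983} = \frac{14}{11} - \frac{20357}{983} = - \frac{210165}{10813}$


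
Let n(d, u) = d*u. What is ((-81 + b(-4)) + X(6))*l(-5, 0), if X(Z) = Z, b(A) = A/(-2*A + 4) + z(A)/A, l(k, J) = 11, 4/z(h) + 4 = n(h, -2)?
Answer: -9977/12 ≈ -831.42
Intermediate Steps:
z(h) = 4/(-4 - 2*h) (z(h) = 4/(-4 + h*(-2)) = 4/(-4 - 2*h))
b(A) = A/(4 - 2*A) + 2/(A*(-2 - A)) (b(A) = A/(-2*A + 4) + (2/(-2 - A))/A = A/(4 - 2*A) + 2/(A*(-2 - A)))
((-81 + b(-4)) + X(6))*l(-5, 0) = ((-81 + (4 - 1*(-4)² - 2*(-4) - ½*(-4)³)/((-4)*(-4 + (-4)²))) + 6)*11 = ((-81 - (4 - 1*16 + 8 - ½*(-64))/(4*(-4 + 16))) + 6)*11 = ((-81 - ¼*(4 - 16 + 8 + 32)/12) + 6)*11 = ((-81 - ¼*1/12*28) + 6)*11 = ((-81 - 7/12) + 6)*11 = (-979/12 + 6)*11 = -907/12*11 = -9977/12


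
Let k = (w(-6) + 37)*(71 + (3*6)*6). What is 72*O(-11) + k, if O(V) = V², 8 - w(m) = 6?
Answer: 15693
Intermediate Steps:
w(m) = 2 (w(m) = 8 - 1*6 = 8 - 6 = 2)
k = 6981 (k = (2 + 37)*(71 + (3*6)*6) = 39*(71 + 18*6) = 39*(71 + 108) = 39*179 = 6981)
72*O(-11) + k = 72*(-11)² + 6981 = 72*121 + 6981 = 8712 + 6981 = 15693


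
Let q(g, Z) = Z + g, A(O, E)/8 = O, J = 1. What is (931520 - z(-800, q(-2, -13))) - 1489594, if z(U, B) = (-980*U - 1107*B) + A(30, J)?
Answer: -1358919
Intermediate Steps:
A(O, E) = 8*O
z(U, B) = 240 - 1107*B - 980*U (z(U, B) = (-980*U - 1107*B) + 8*30 = (-1107*B - 980*U) + 240 = 240 - 1107*B - 980*U)
(931520 - z(-800, q(-2, -13))) - 1489594 = (931520 - (240 - 1107*(-13 - 2) - 980*(-800))) - 1489594 = (931520 - (240 - 1107*(-15) + 784000)) - 1489594 = (931520 - (240 + 16605 + 784000)) - 1489594 = (931520 - 1*800845) - 1489594 = (931520 - 800845) - 1489594 = 130675 - 1489594 = -1358919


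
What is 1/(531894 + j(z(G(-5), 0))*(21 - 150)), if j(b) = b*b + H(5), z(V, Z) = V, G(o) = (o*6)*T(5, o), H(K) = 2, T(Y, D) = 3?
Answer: -1/513264 ≈ -1.9483e-6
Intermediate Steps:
G(o) = 18*o (G(o) = (o*6)*3 = (6*o)*3 = 18*o)
j(b) = 2 + b² (j(b) = b*b + 2 = b² + 2 = 2 + b²)
1/(531894 + j(z(G(-5), 0))*(21 - 150)) = 1/(531894 + (2 + (18*(-5))²)*(21 - 150)) = 1/(531894 + (2 + (-90)²)*(-129)) = 1/(531894 + (2 + 8100)*(-129)) = 1/(531894 + 8102*(-129)) = 1/(531894 - 1045158) = 1/(-513264) = -1/513264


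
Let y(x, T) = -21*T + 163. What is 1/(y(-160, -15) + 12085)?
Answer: 1/12563 ≈ 7.9599e-5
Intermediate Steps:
y(x, T) = 163 - 21*T
1/(y(-160, -15) + 12085) = 1/((163 - 21*(-15)) + 12085) = 1/((163 + 315) + 12085) = 1/(478 + 12085) = 1/12563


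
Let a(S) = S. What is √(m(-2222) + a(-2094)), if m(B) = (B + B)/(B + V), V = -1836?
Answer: 2*I*√2154039154/2029 ≈ 45.748*I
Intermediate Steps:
m(B) = 2*B/(-1836 + B) (m(B) = (B + B)/(B - 1836) = (2*B)/(-1836 + B) = 2*B/(-1836 + B))
√(m(-2222) + a(-2094)) = √(2*(-2222)/(-1836 - 2222) - 2094) = √(2*(-2222)/(-4058) - 2094) = √(2*(-2222)*(-1/4058) - 2094) = √(2222/2029 - 2094) = √(-4246504/2029) = 2*I*√2154039154/2029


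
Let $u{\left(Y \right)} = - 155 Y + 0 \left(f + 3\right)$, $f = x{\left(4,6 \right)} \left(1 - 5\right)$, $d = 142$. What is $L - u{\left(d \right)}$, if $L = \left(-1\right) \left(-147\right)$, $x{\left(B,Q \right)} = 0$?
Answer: $22157$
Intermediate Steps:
$f = 0$ ($f = 0 \left(1 - 5\right) = 0 \left(-4\right) = 0$)
$L = 147$
$u{\left(Y \right)} = - 155 Y$ ($u{\left(Y \right)} = - 155 Y + 0 \left(0 + 3\right) = - 155 Y + 0 \cdot 3 = - 155 Y + 0 = - 155 Y$)
$L - u{\left(d \right)} = 147 - \left(-155\right) 142 = 147 - -22010 = 147 + 22010 = 22157$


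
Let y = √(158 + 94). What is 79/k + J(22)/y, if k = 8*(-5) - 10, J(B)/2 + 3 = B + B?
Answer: -79/50 + 41*√7/21 ≈ 3.5855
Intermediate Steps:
J(B) = -6 + 4*B (J(B) = -6 + 2*(B + B) = -6 + 2*(2*B) = -6 + 4*B)
k = -50 (k = -40 - 10 = -50)
y = 6*√7 (y = √252 = 6*√7 ≈ 15.875)
79/k + J(22)/y = 79/(-50) + (-6 + 4*22)/((6*√7)) = 79*(-1/50) + (-6 + 88)*(√7/42) = -79/50 + 82*(√7/42) = -79/50 + 41*√7/21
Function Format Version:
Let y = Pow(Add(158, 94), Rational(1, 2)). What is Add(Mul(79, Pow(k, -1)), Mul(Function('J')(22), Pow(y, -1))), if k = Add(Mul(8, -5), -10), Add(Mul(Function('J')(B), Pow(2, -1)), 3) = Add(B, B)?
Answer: Add(Rational(-79, 50), Mul(Rational(41, 21), Pow(7, Rational(1, 2)))) ≈ 3.5855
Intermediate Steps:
Function('J')(B) = Add(-6, Mul(4, B)) (Function('J')(B) = Add(-6, Mul(2, Add(B, B))) = Add(-6, Mul(2, Mul(2, B))) = Add(-6, Mul(4, B)))
k = -50 (k = Add(-40, -10) = -50)
y = Mul(6, Pow(7, Rational(1, 2))) (y = Pow(252, Rational(1, 2)) = Mul(6, Pow(7, Rational(1, 2))) ≈ 15.875)
Add(Mul(79, Pow(k, -1)), Mul(Function('J')(22), Pow(y, -1))) = Add(Mul(79, Pow(-50, -1)), Mul(Add(-6, Mul(4, 22)), Pow(Mul(6, Pow(7, Rational(1, 2))), -1))) = Add(Mul(79, Rational(-1, 50)), Mul(Add(-6, 88), Mul(Rational(1, 42), Pow(7, Rational(1, 2))))) = Add(Rational(-79, 50), Mul(82, Mul(Rational(1, 42), Pow(7, Rational(1, 2))))) = Add(Rational(-79, 50), Mul(Rational(41, 21), Pow(7, Rational(1, 2))))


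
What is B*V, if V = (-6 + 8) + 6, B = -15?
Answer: -120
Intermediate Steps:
V = 8 (V = 2 + 6 = 8)
B*V = -15*8 = -120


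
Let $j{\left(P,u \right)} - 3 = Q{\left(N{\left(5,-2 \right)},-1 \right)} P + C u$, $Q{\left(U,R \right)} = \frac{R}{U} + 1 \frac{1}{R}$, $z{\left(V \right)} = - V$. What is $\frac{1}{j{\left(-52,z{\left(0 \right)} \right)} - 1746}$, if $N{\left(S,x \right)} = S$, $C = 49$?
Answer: $- \frac{5}{8403} \approx -0.00059503$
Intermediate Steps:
$Q{\left(U,R \right)} = \frac{1}{R} + \frac{R}{U}$ ($Q{\left(U,R \right)} = \frac{R}{U} + \frac{1}{R} = \frac{1}{R} + \frac{R}{U}$)
$j{\left(P,u \right)} = 3 + 49 u - \frac{6 P}{5}$ ($j{\left(P,u \right)} = 3 + \left(\left(\frac{1}{-1} - \frac{1}{5}\right) P + 49 u\right) = 3 + \left(\left(-1 - \frac{1}{5}\right) P + 49 u\right) = 3 - \left(- 49 u + \frac{6 P}{5}\right) = 3 + 49 u - \frac{6 P}{5}$)
$\frac{1}{j{\left(-52,z{\left(0 \right)} \right)} - 1746} = \frac{1}{\left(3 + 49 \left(\left(-1\right) 0\right) - - \frac{312}{5}\right) - 1746} = \frac{1}{\left(3 + 49 \cdot 0 + \frac{312}{5}\right) - 1746} = \frac{1}{\left(3 + 0 + \frac{312}{5}\right) - 1746} = \frac{1}{\frac{327}{5} - 1746} = \frac{1}{- \frac{8403}{5}} = - \frac{5}{8403}$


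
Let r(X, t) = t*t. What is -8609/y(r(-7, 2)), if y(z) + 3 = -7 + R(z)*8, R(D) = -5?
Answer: 8609/50 ≈ 172.18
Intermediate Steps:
r(X, t) = t**2
y(z) = -50 (y(z) = -3 + (-7 - 5*8) = -3 + (-7 - 40) = -3 - 47 = -50)
-8609/y(r(-7, 2)) = -8609/(-50) = -8609*(-1/50) = 8609/50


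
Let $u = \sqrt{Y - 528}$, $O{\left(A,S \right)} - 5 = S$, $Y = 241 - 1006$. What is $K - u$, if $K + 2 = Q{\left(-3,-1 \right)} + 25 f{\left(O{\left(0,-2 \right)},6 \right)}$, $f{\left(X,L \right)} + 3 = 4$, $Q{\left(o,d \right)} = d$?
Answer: $22 - i \sqrt{1293} \approx 22.0 - 35.958 i$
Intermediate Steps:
$Y = -765$
$O{\left(A,S \right)} = 5 + S$
$u = i \sqrt{1293}$ ($u = \sqrt{-765 - 528} = \sqrt{-1293} = i \sqrt{1293} \approx 35.958 i$)
$f{\left(X,L \right)} = 1$ ($f{\left(X,L \right)} = -3 + 4 = 1$)
$K = 22$ ($K = -2 + \left(-1 + 25 \cdot 1\right) = -2 + \left(-1 + 25\right) = -2 + 24 = 22$)
$K - u = 22 - i \sqrt{1293}$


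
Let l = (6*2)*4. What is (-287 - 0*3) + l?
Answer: -239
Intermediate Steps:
l = 48 (l = 12*4 = 48)
(-287 - 0*3) + l = (-287 - 0*3) + 48 = (-287 - 54*0) + 48 = (-287 + 0) + 48 = -287 + 48 = -239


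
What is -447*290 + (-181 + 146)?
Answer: -129665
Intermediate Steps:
-447*290 + (-181 + 146) = -129630 - 35 = -129665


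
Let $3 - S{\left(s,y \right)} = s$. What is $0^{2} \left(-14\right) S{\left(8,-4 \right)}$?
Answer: $0$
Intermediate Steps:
$S{\left(s,y \right)} = 3 - s$
$0^{2} \left(-14\right) S{\left(8,-4 \right)} = 0^{2} \left(-14\right) \left(3 - 8\right) = 0 \left(-14\right) \left(3 - 8\right) = 0 \left(-5\right) = 0$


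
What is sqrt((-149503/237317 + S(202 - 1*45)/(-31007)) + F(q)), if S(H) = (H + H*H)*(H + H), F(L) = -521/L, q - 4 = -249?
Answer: I*sqrt(16563223376096227674039570)/257547087665 ≈ 15.802*I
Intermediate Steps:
q = -245 (q = 4 - 249 = -245)
S(H) = 2*H*(H + H**2) (S(H) = (H + H**2)*(2*H) = 2*H*(H + H**2))
sqrt((-149503/237317 + S(202 - 1*45)/(-31007)) + F(q)) = sqrt((-149503/237317 + (2*(202 - 1*45)**2*(1 + (202 - 1*45)))/(-31007)) - 521/(-245)) = sqrt((-149503*1/237317 + (2*(202 - 45)**2*(1 + (202 - 45)))*(-1/31007)) - 521*(-1/245)) = sqrt((-149503/237317 + (2*157**2*(1 + 157))*(-1/31007)) + 521/245) = sqrt((-149503/237317 + (2*24649*158)*(-1/31007)) + 521/245) = sqrt((-149503/237317 + 7789084*(-1/31007)) + 521/245) = sqrt((-149503/237317 - 7789084/31007) + 521/245) = sqrt(-1853117687149/7358488219 + 521/245) = sqrt(-450180060989406/1802829613655) = I*sqrt(16563223376096227674039570)/257547087665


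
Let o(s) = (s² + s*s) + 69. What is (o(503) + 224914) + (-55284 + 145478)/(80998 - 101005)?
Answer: 1125003601/1539 ≈ 7.3100e+5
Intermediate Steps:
o(s) = 69 + 2*s² (o(s) = (s² + s²) + 69 = 2*s² + 69 = 69 + 2*s²)
(o(503) + 224914) + (-55284 + 145478)/(80998 - 101005) = ((69 + 2*503²) + 224914) + (-55284 + 145478)/(80998 - 101005) = ((69 + 2*253009) + 224914) + 90194/(-20007) = ((69 + 506018) + 224914) + 90194*(-1/20007) = (506087 + 224914) - 6938/1539 = 731001 - 6938/1539 = 1125003601/1539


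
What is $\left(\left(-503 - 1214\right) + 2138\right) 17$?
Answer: $7157$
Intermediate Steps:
$\left(\left(-503 - 1214\right) + 2138\right) 17 = \left(-1717 + 2138\right) 17 = 421 \cdot 17 = 7157$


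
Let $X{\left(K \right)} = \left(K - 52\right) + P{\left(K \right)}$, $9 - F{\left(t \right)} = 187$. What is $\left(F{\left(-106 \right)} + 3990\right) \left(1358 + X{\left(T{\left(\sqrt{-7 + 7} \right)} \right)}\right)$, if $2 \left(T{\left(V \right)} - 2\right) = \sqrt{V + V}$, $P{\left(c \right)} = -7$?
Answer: $4959412$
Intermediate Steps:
$F{\left(t \right)} = -178$ ($F{\left(t \right)} = 9 - 187 = -178$)
$T{\left(V \right)} = 2 + \frac{\sqrt{2} \sqrt{V}}{2}$ ($T{\left(V \right)} = 2 + \frac{\sqrt{V + V}}{2} = 2 + \frac{\sqrt{2 V}}{2} = 2 + \frac{\sqrt{2} \sqrt{V}}{2}$)
$X{\left(K \right)} = -59 + K$ ($X{\left(K \right)} = \left(K - 52\right) - 7 = \left(-52 + K\right) - 7 = -59 + K$)
$\left(F{\left(-106 \right)} + 3990\right) \left(1358 + X{\left(T{\left(\sqrt{-7 + 7} \right)} \right)}\right) = \left(-178 + 3990\right) \left(1358 - \left(57 - \frac{\sqrt{2} \sqrt{\sqrt{-7 + 7}}}{2}\right)\right) = 3812 \left(1358 - \left(57 - \frac{\sqrt{2} \sqrt{\sqrt{0}}}{2}\right)\right) = 3812 \left(1358 - \left(57 - \frac{\sqrt{2} \sqrt{0}}{2}\right)\right) = 3812 \left(1358 - \left(57 - \frac{1}{2} \sqrt{2} \cdot 0\right)\right) = 3812 \left(1358 + \left(-59 + \left(2 + 0\right)\right)\right) = 3812 \left(1358 + \left(-59 + 2\right)\right) = 3812 \left(1358 - 57\right) = 3812 \cdot 1301 = 4959412$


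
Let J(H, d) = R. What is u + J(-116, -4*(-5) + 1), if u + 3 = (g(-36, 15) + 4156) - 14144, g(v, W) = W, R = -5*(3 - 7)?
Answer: -9956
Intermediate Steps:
R = 20 (R = -5*(-4) = 20)
J(H, d) = 20
u = -9976 (u = -3 + ((15 + 4156) - 14144) = -3 + (4171 - 14144) = -3 - 9973 = -9976)
u + J(-116, -4*(-5) + 1) = -9976 + 20 = -9956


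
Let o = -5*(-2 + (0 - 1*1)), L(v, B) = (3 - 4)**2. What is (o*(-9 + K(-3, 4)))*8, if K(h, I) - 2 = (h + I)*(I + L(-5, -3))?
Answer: -240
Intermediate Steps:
L(v, B) = 1 (L(v, B) = (-1)**2 = 1)
K(h, I) = 2 + (1 + I)*(I + h) (K(h, I) = 2 + (h + I)*(I + 1) = 2 + (I + h)*(1 + I) = 2 + (1 + I)*(I + h))
o = 15 (o = -5*(-2 + (0 - 1)) = -5*(-2 - 1) = -5*(-3) = 15)
(o*(-9 + K(-3, 4)))*8 = (15*(-9 + (2 + 4 - 3 + 4**2 + 4*(-3))))*8 = (15*(-9 + (2 + 4 - 3 + 16 - 12)))*8 = (15*(-9 + 7))*8 = (15*(-2))*8 = -30*8 = -240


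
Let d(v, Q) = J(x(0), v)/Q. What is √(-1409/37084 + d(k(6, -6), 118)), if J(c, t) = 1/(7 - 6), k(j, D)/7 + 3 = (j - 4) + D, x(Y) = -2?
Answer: I*√35329472521/1093978 ≈ 0.17181*I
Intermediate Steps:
k(j, D) = -49 + 7*D + 7*j (k(j, D) = -21 + 7*((j - 4) + D) = -21 + 7*((-4 + j) + D) = -21 + 7*(-4 + D + j) = -21 + (-28 + 7*D + 7*j) = -49 + 7*D + 7*j)
J(c, t) = 1 (J(c, t) = 1/1 = 1)
d(v, Q) = 1/Q
√(-1409/37084 + d(k(6, -6), 118)) = √(-1409/37084 + 1/118) = √(-64589/2187956) = I*√35329472521/1093978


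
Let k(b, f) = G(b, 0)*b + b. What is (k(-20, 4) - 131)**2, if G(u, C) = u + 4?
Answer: 28561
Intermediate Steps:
G(u, C) = 4 + u
k(b, f) = b + b*(4 + b) (k(b, f) = (4 + b)*b + b = b*(4 + b) + b = b + b*(4 + b))
(k(-20, 4) - 131)**2 = (-20*(5 - 20) - 131)**2 = (-20*(-15) - 131)**2 = (300 - 131)**2 = 169**2 = 28561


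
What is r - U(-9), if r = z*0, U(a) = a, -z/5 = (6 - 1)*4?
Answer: 9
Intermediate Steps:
z = -100 (z = -5*(6 - 1)*4 = -25*4 = -5*20 = -100)
r = 0 (r = -100*0 = 0)
r - U(-9) = 0 - 1*(-9) = 0 + 9 = 9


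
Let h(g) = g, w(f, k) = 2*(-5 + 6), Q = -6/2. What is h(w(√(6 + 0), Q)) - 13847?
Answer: -13845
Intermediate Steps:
Q = -3 (Q = -6*½ = -3)
w(f, k) = 2 (w(f, k) = 2*1 = 2)
h(w(√(6 + 0), Q)) - 13847 = 2 - 13847 = -13845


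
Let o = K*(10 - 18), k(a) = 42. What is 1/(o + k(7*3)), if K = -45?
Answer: 1/402 ≈ 0.0024876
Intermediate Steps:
o = 360 (o = -45*(10 - 18) = -45*(-8) = 360)
1/(o + k(7*3)) = 1/(360 + 42) = 1/402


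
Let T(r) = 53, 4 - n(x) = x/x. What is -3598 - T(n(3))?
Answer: -3651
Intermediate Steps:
n(x) = 3 (n(x) = 4 - x/x = 4 - 1*1 = 4 - 1 = 3)
-3598 - T(n(3)) = -3598 - 1*53 = -3598 - 53 = -3651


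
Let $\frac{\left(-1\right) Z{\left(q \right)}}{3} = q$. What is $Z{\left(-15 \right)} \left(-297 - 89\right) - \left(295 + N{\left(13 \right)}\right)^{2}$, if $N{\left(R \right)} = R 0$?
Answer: $-104395$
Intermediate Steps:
$Z{\left(q \right)} = - 3 q$
$N{\left(R \right)} = 0$
$Z{\left(-15 \right)} \left(-297 - 89\right) - \left(295 + N{\left(13 \right)}\right)^{2} = \left(-3\right) \left(-15\right) \left(-297 - 89\right) - \left(295 + 0\right)^{2} = 45 \left(-386\right) - 295^{2} = -17370 - 87025 = -104395$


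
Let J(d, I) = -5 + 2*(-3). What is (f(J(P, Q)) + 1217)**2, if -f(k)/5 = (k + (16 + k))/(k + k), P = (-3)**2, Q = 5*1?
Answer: 178810384/121 ≈ 1.4778e+6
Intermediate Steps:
Q = 5
P = 9
J(d, I) = -11 (J(d, I) = -5 - 6 = -11)
f(k) = -5*(16 + 2*k)/(2*k) (f(k) = -5*(k + (16 + k))/(k + k) = -5*(16 + 2*k)/(2*k))
(f(J(P, Q)) + 1217)**2 = ((-5 - 40/(-11)) + 1217)**2 = ((-5 - 40*(-1/11)) + 1217)**2 = ((-5 + 40/11) + 1217)**2 = (-15/11 + 1217)**2 = (13372/11)**2 = 178810384/121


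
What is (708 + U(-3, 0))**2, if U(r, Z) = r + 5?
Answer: 504100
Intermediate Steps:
U(r, Z) = 5 + r
(708 + U(-3, 0))**2 = (708 + (5 - 3))**2 = (708 + 2)**2 = 710**2 = 504100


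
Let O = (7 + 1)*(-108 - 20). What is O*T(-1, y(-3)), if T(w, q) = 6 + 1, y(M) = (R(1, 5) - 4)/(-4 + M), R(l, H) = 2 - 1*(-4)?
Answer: -7168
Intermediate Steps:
O = -1024 (O = 8*(-128) = -1024)
R(l, H) = 6 (R(l, H) = 2 + 4 = 6)
y(M) = 2/(-4 + M) (y(M) = (6 - 4)/(-4 + M) = 2/(-4 + M))
T(w, q) = 7
O*T(-1, y(-3)) = -1024*7 = -7168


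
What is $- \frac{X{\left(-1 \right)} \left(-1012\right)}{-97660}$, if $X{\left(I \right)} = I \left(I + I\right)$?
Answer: $- \frac{506}{24415} \approx -0.020725$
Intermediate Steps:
$X{\left(I \right)} = 2 I^{2}$ ($X{\left(I \right)} = I 2 I = 2 I^{2}$)
$- \frac{X{\left(-1 \right)} \left(-1012\right)}{-97660} = - \frac{2 \left(-1\right)^{2} \left(-1012\right)}{-97660} = - \frac{2 \cdot 1 \left(-1012\right) \left(-1\right)}{97660} = - \frac{2 \left(-1012\right) \left(-1\right)}{97660} = - \frac{\left(-2024\right) \left(-1\right)}{97660} = \left(-1\right) \frac{506}{24415} = - \frac{506}{24415}$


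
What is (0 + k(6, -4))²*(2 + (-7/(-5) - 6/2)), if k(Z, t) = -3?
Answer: 18/5 ≈ 3.6000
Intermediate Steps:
(0 + k(6, -4))²*(2 + (-7/(-5) - 6/2)) = (0 - 3)²*(2 + (-7/(-5) - 6/2)) = (-3)²*(2 + (-7*(-⅕) - 6*½)) = 9*(2 + (7/5 - 3)) = 9*(2 - 8/5) = 9*(⅖) = 18/5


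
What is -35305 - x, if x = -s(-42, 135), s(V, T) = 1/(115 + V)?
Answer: -2577264/73 ≈ -35305.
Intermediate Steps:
x = -1/73 (x = -1/(115 - 42) = -1/73 ≈ -0.013699)
-35305 - x = -35305 - 1*(-1/73) = -35305 + 1/73 = -2577264/73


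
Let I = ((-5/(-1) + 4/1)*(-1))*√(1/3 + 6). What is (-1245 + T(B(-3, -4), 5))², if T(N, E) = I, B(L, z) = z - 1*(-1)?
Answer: 1550538 + 7470*√57 ≈ 1.6069e+6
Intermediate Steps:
B(L, z) = 1 + z (B(L, z) = z + 1 = 1 + z)
I = -3*√57 (I = ((-5*(-1) + 4*1)*(-1))*√(⅓ + 6) = ((5 + 4)*(-1))*√(19/3) = (9*(-1))*(√57/3) = -3*√57 ≈ -22.650)
T(N, E) = -3*√57
(-1245 + T(B(-3, -4), 5))² = (-1245 - 3*√57)²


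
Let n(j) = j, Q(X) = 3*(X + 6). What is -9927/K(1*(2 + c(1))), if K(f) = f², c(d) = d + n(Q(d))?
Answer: -1103/64 ≈ -17.234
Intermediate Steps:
Q(X) = 18 + 3*X (Q(X) = 3*(6 + X) = 18 + 3*X)
c(d) = 18 + 4*d (c(d) = d + (18 + 3*d) = 18 + 4*d)
-9927/K(1*(2 + c(1))) = -9927/(2 + (18 + 4*1))² = -9927/(2 + (18 + 4))² = -9927/(2 + 22)² = -9927/((1*24)²) = -9927/(24²) = -9927/576 = -9927*1/576 = -1103/64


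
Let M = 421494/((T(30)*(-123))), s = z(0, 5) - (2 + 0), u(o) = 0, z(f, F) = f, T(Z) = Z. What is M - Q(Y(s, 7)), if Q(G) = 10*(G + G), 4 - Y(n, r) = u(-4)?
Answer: -119449/615 ≈ -194.23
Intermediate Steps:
s = -2 (s = 0 - (2 + 0) = 0 - 1*2 = 0 - 2 = -2)
Y(n, r) = 4 (Y(n, r) = 4 - 1*0 = 4 + 0 = 4)
Q(G) = 20*G (Q(G) = 10*(2*G) = 20*G)
M = -70249/615 (M = 421494/((30*(-123))) = 421494/(-3690) = 421494*(-1/3690) = -70249/615 ≈ -114.23)
M - Q(Y(s, 7)) = -70249/615 - 20*4 = -70249/615 - 1*80 = -70249/615 - 80 = -119449/615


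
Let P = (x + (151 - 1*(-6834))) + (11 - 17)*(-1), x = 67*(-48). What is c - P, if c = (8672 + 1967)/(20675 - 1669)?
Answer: -71737011/19006 ≈ -3774.4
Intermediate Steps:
x = -3216
c = 10639/19006 ≈ 0.55977
P = 3775 (P = (-3216 + (151 - 1*(-6834))) + (11 - 17)*(-1) = (-3216 + (151 + 6834)) - 6*(-1) = (-3216 + 6985) + 6 = 3769 + 6 = 3775)
c - P = 10639/19006 - 1*3775 = 10639/19006 - 3775 = -71737011/19006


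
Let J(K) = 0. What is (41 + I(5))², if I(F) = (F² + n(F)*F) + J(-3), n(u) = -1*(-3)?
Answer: 6561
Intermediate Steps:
n(u) = 3
I(F) = F² + 3*F (I(F) = (F² + 3*F) + 0 = F² + 3*F)
(41 + I(5))² = (41 + 5*(3 + 5))² = (41 + 5*8)² = (41 + 40)² = 81² = 6561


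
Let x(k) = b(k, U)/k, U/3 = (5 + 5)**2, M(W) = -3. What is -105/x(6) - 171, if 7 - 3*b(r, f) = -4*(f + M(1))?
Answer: -41247/239 ≈ -172.58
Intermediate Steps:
U = 300 (U = 3*(5 + 5)**2 = 3*10**2 = 3*100 = 300)
b(r, f) = -5/3 + 4*f/3 (b(r, f) = 7/3 - (-4)*(f - 3)/3 = 7/3 - (-4)*(-3 + f)/3 = 7/3 - (12 - 4*f)/3 = 7/3 + (-4 + 4*f/3) = -5/3 + 4*f/3)
x(k) = 1195/(3*k) (x(k) = (-5/3 + (4/3)*300)/k = (-5/3 + 400)/k = 1195/(3*k))
-105/x(6) - 171 = -105/((1195/3)/6) - 171 = -105/((1195/3)*(1/6)) - 171 = -105/1195/18 - 171 = -105*18/1195 - 171 = -378/239 - 171 = -41247/239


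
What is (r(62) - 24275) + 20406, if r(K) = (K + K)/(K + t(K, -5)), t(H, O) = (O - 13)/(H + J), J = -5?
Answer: -1133028/293 ≈ -3867.0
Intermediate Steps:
t(H, O) = (-13 + O)/(-5 + H) (t(H, O) = (O - 13)/(H - 5) = (-13 + O)/(-5 + H))
r(K) = 2*K/(K - 18/(-5 + K)) (r(K) = (K + K)/(K + (-13 - 5)/(-5 + K)) = (2*K)/(K - 18/(-5 + K)) = 2*K/(K - 18/(-5 + K)))
(r(62) - 24275) + 20406 = (2*62*(-5 + 62)/(-18 + 62*(-5 + 62)) - 24275) + 20406 = (2*62*57/(-18 + 62*57) - 24275) + 20406 = (2*62*57/(-18 + 3534) - 24275) + 20406 = (2*62*57/3516 - 24275) + 20406 = (2*62*(1/3516)*57 - 24275) + 20406 = (589/293 - 24275) + 20406 = -7111986/293 + 20406 = -1133028/293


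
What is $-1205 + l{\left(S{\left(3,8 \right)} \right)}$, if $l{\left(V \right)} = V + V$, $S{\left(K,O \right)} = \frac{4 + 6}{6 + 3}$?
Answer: $- \frac{10825}{9} \approx -1202.8$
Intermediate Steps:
$S{\left(K,O \right)} = \frac{10}{9}$
$l{\left(V \right)} = 2 V$
$-1205 + l{\left(S{\left(3,8 \right)} \right)} = -1205 + 2 \cdot \frac{10}{9} = -1205 + \frac{20}{9} = - \frac{10825}{9}$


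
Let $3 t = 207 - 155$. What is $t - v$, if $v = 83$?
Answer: $- \frac{197}{3} \approx -65.667$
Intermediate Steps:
$t = \frac{52}{3}$ ($t = \frac{207 - 155}{3} = \frac{1}{3} \cdot 52 = \frac{52}{3} \approx 17.333$)
$t - v = \frac{52}{3} - 83 = - \frac{197}{3}$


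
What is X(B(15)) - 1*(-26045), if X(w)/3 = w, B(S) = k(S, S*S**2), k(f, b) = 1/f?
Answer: 130226/5 ≈ 26045.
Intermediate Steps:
B(S) = 1/S
X(w) = 3*w
X(B(15)) - 1*(-26045) = 3/15 - 1*(-26045) = 3*(1/15) + 26045 = 1/5 + 26045 = 130226/5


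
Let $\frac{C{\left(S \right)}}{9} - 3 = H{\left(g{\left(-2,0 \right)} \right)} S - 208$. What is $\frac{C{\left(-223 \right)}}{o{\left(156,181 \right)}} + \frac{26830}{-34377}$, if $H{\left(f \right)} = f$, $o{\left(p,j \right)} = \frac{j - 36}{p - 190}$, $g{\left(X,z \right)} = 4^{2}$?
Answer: $\frac{39685662476}{4984665} \approx 7961.5$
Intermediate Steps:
$g{\left(X,z \right)} = 16$
$o{\left(p,j \right)} = \frac{-36 + j}{-190 + p}$
$C{\left(S \right)} = -1845 + 144 S$ ($C{\left(S \right)} = 27 + 9 \left(16 S - 208\right) = 27 + 9 \left(-208 + 16 S\right) = 27 + \left(-1872 + 144 S\right) = -1845 + 144 S$)
$\frac{C{\left(-223 \right)}}{o{\left(156,181 \right)}} + \frac{26830}{-34377} = \frac{-1845 + 144 \left(-223\right)}{\frac{1}{-190 + 156} \left(-36 + 181\right)} + \frac{26830}{-34377} = \frac{-1845 - 32112}{\frac{1}{-34} \cdot 145} + 26830 \left(- \frac{1}{34377}\right) = - \frac{33957}{\left(- \frac{1}{34}\right) 145} - \frac{26830}{34377} = - \frac{33957}{- \frac{145}{34}} - \frac{26830}{34377} = \left(-33957\right) \left(- \frac{34}{145}\right) - \frac{26830}{34377} = \frac{1154538}{145} - \frac{26830}{34377} = \frac{39685662476}{4984665}$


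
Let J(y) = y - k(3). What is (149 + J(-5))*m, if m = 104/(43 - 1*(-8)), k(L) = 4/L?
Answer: 44512/153 ≈ 290.93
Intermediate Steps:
J(y) = -4/3 + y (J(y) = y - 4/3 = -4/3 + y)
m = 104/51 (m = 104/(43 + 8) = 104/51 ≈ 2.0392)
(149 + J(-5))*m = (149 + (-4/3 - 5))*(104/51) = (149 - 19/3)*(104/51) = (428/3)*(104/51) = 44512/153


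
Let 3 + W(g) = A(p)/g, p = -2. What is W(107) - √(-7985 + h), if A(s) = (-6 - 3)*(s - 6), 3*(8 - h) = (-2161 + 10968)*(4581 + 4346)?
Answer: -249/107 - 14*I*√1203735/3 ≈ -2.3271 - 5120.0*I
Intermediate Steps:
h = -78620065/3 (h = 8 - (-2161 + 10968)*(4581 + 4346)/3 = 8 - 8807*8927/3 = 8 - ⅓*78620089 = 8 - 78620089/3 = -78620065/3 ≈ -2.6207e+7)
A(s) = 54 - 9*s (A(s) = -9*(-6 + s) = 54 - 9*s)
W(g) = -3 + 72/g (W(g) = -3 + (54 - 9*(-2))/g = -3 + (54 + 18)/g = -3 + 72/g)
W(107) - √(-7985 + h) = (-3 + 72/107) - √(-7985 - 78620065/3) = (-3 + 72*(1/107)) - √(-78644020/3) = (-3 + 72/107) - 14*I*√1203735/3 = -249/107 - 14*I*√1203735/3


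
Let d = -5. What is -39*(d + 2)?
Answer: 117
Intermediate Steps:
-39*(d + 2) = -39*(-5 + 2) = -39*(-3) = 117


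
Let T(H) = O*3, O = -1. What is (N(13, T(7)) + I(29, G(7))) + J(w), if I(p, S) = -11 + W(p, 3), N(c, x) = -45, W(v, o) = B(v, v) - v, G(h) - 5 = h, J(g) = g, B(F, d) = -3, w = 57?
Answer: -31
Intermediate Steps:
T(H) = -3 (T(H) = -1*3 = -3)
G(h) = 5 + h
W(v, o) = -3 - v
I(p, S) = -14 - p (I(p, S) = -11 + (-3 - p) = -14 - p)
(N(13, T(7)) + I(29, G(7))) + J(w) = (-45 + (-14 - 1*29)) + 57 = (-45 + (-14 - 29)) + 57 = (-45 - 43) + 57 = -88 + 57 = -31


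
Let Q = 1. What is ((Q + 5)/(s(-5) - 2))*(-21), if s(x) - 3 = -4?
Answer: 42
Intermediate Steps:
s(x) = -1 (s(x) = 3 - 4 = -1)
((Q + 5)/(s(-5) - 2))*(-21) = ((1 + 5)/(-1 - 2))*(-21) = (6/(-3))*(-21) = (6*(-⅓))*(-21) = -2*(-21) = 42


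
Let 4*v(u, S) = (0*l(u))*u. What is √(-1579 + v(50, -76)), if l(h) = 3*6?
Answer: I*√1579 ≈ 39.737*I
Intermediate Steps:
l(h) = 18
v(u, S) = 0 (v(u, S) = ((0*18)*u)/4 = (0*u)/4 = (¼)*0 = 0)
√(-1579 + v(50, -76)) = √(-1579 + 0) = √(-1579) = I*√1579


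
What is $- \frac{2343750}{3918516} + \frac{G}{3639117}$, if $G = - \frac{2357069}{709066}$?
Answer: $- \frac{251990046436136546}{421301555537263023} \approx -0.59812$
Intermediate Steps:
$G = - \frac{2357069}{709066}$ ($G = \left(-2357069\right) \frac{1}{709066} = - \frac{2357069}{709066} \approx -3.3242$)
$- \frac{2343750}{3918516} + \frac{G}{3639117} = - \frac{2343750}{3918516} - \frac{2357069}{709066 \cdot 3639117} = \left(-2343750\right) \frac{1}{3918516} - \frac{2357069}{2580374134722} = - \frac{390625}{653086} - \frac{2357069}{2580374134722} = - \frac{251990046436136546}{421301555537263023}$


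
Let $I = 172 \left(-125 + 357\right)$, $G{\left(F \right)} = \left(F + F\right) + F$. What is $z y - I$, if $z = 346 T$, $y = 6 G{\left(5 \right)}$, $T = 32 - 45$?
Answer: $-444724$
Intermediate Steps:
$T = -13$
$G{\left(F \right)} = 3 F$ ($G{\left(F \right)} = 2 F + F = 3 F$)
$I = 39904$ ($I = 172 \cdot 232 = 39904$)
$y = 90$ ($y = 6 \cdot 3 \cdot 5 = 6 \cdot 15 = 90$)
$z = -4498$ ($z = 346 \left(-13\right) = -4498$)
$z y - I = \left(-4498\right) 90 - 39904 = -404820 - 39904 = -444724$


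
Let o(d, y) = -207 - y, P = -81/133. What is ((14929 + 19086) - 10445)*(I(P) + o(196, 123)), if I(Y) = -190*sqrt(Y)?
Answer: -7778100 - 2121300*I*sqrt(133)/7 ≈ -7.7781e+6 - 3.4949e+6*I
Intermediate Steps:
P = -81/133 (P = -81*1/133 = -81/133 ≈ -0.60902)
((14929 + 19086) - 10445)*(I(P) + o(196, 123)) = ((14929 + 19086) - 10445)*(-90*I*sqrt(133)/7 + (-207 - 1*123)) = (34015 - 10445)*(-90*I*sqrt(133)/7 + (-207 - 123)) = 23570*(-90*I*sqrt(133)/7 - 330) = 23570*(-330 - 90*I*sqrt(133)/7) = -7778100 - 2121300*I*sqrt(133)/7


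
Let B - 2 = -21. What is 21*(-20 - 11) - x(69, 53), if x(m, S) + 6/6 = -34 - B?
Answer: -635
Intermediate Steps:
B = -19 (B = 2 - 21 = -19)
x(m, S) = -16 (x(m, S) = -1 + (-34 - 1*(-19)) = -1 + (-34 + 19) = -1 - 15 = -16)
21*(-20 - 11) - x(69, 53) = 21*(-20 - 11) - 1*(-16) = 21*(-31) + 16 = -651 + 16 = -635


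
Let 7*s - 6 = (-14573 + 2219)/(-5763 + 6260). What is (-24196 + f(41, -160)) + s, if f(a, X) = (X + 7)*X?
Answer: 13784/49 ≈ 281.31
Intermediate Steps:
f(a, X) = X*(7 + X) (f(a, X) = (7 + X)*X = X*(7 + X))
s = -132/49 (s = 6/7 + ((-14573 + 2219)/(-5763 + 6260))/7 = 6/7 + (-12354/497)/7 = 6/7 + (-12354*1/497)/7 = 6/7 + (⅐)*(-174/7) = 6/7 - 174/49 = -132/49 ≈ -2.6939)
(-24196 + f(41, -160)) + s = (-24196 - 160*(7 - 160)) - 132/49 = (-24196 - 160*(-153)) - 132/49 = (-24196 + 24480) - 132/49 = 284 - 132/49 = 13784/49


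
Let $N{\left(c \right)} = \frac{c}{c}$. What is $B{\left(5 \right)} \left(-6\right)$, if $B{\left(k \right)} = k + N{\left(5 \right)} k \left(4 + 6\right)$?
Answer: $-330$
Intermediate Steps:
$N{\left(c \right)} = 1$
$B{\left(k \right)} = 11 k$ ($B{\left(k \right)} = k + 1 k \left(4 + 6\right) = k + k 10 = k + 10 k = 11 k$)
$B{\left(5 \right)} \left(-6\right) = 11 \cdot 5 \left(-6\right) = 55 \left(-6\right) = -330$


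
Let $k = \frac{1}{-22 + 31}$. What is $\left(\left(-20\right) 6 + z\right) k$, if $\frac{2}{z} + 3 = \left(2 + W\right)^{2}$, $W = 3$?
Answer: $- \frac{1319}{99} \approx -13.323$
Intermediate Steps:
$z = \frac{1}{11}$ ($z = \frac{2}{-3 + \left(2 + 3\right)^{2}} = \frac{2}{-3 + 5^{2}} = \frac{2}{-3 + 25} = \frac{2}{22} = 2 \cdot \frac{1}{22} = \frac{1}{11} \approx 0.090909$)
$k = \frac{1}{9} \approx 0.11111$
$\left(\left(-20\right) 6 + z\right) k = \left(\left(-20\right) 6 + \frac{1}{11}\right) \frac{1}{9} = \left(-120 + \frac{1}{11}\right) \frac{1}{9} = \left(- \frac{1319}{11}\right) \frac{1}{9} = - \frac{1319}{99}$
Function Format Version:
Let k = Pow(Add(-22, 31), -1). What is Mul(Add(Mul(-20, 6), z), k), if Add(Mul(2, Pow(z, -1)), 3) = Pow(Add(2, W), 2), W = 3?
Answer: Rational(-1319, 99) ≈ -13.323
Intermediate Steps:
z = Rational(1, 11) (z = Mul(2, Pow(Add(-3, Pow(Add(2, 3), 2)), -1)) = Mul(2, Pow(Add(-3, Pow(5, 2)), -1)) = Mul(2, Pow(Add(-3, 25), -1)) = Mul(2, Pow(22, -1)) = Mul(2, Rational(1, 22)) = Rational(1, 11) ≈ 0.090909)
k = Rational(1, 9) (k = Pow(9, -1) = Rational(1, 9) ≈ 0.11111)
Mul(Add(Mul(-20, 6), z), k) = Mul(Add(Mul(-20, 6), Rational(1, 11)), Rational(1, 9)) = Mul(Add(-120, Rational(1, 11)), Rational(1, 9)) = Mul(Rational(-1319, 11), Rational(1, 9)) = Rational(-1319, 99)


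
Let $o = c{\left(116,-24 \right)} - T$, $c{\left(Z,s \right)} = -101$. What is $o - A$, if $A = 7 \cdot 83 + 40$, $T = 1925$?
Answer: $-2647$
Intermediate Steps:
$A = 621$ ($A = 581 + 40 = 621$)
$o = -2026$ ($o = -101 - 1925 = -2026$)
$o - A = -2026 - 621 = -2647$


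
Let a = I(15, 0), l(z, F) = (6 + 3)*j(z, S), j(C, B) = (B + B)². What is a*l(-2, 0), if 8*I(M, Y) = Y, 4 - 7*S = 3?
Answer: 0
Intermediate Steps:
S = ⅐ (S = 4/7 - ⅐*3 = 4/7 - 3/7 = ⅐ ≈ 0.14286)
I(M, Y) = Y/8
j(C, B) = 4*B² (j(C, B) = (2*B)² = 4*B²)
l(z, F) = 36/49 (l(z, F) = (6 + 3)*(4*(⅐)²) = 9*(4*(1/49)) = 9*(4/49) = 36/49)
a = 0 (a = (⅛)*0 = 0)
a*l(-2, 0) = 0*(36/49) = 0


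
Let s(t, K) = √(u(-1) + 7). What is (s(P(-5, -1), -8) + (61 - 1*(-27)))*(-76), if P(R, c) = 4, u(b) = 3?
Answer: -6688 - 76*√10 ≈ -6928.3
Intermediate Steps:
s(t, K) = √10 (s(t, K) = √(3 + 7) = √10)
(s(P(-5, -1), -8) + (61 - 1*(-27)))*(-76) = (√10 + (61 - 1*(-27)))*(-76) = (√10 + (61 + 27))*(-76) = (√10 + 88)*(-76) = (88 + √10)*(-76) = -6688 - 76*√10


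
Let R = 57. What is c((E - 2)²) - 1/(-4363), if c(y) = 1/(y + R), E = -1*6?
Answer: 4484/527923 ≈ 0.0084937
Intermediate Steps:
E = -6
c(y) = 1/(57 + y) (c(y) = 1/(y + 57) = 1/(57 + y))
c((E - 2)²) - 1/(-4363) = 1/(57 + (-6 - 2)²) - 1/(-4363) = 1/(57 + (-8)²) - 1*(-1/4363) = 1/(57 + 64) + 1/4363 = 1/121 + 1/4363 = 4484/527923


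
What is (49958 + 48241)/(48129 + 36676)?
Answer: 98199/84805 ≈ 1.1579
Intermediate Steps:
(49958 + 48241)/(48129 + 36676) = 98199/84805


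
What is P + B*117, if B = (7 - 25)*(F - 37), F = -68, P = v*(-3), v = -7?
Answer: 221151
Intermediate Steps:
P = 21 (P = -7*(-3) = 21)
B = 1890 (B = (7 - 25)*(-68 - 37) = -18*(-105) = 1890)
P + B*117 = 21 + 1890*117 = 21 + 221130 = 221151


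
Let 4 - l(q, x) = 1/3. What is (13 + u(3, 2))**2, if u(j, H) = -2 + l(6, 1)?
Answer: 1936/9 ≈ 215.11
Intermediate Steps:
l(q, x) = 11/3 (l(q, x) = 4 - 1/3 = 11/3)
u(j, H) = 5/3 (u(j, H) = -2 + 11/3 = 5/3)
(13 + u(3, 2))**2 = (13 + 5/3)**2 = (44/3)**2 = 1936/9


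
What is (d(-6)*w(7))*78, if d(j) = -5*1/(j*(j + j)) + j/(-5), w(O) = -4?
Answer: -5291/15 ≈ -352.73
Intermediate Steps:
d(j) = -5/(2*j²) - j/5 (d(j) = -5*1/(2*j²) + j*(-⅕) = -5*1/(2*j²) - j/5 = -5/(2*j²) - j/5)
(d(-6)*w(7))*78 = ((-5/2/(-6)² - ⅕*(-6))*(-4))*78 = ((-5/2*1/36 + 6/5)*(-4))*78 = ((-5/72 + 6/5)*(-4))*78 = ((407/360)*(-4))*78 = -407/90*78 = -5291/15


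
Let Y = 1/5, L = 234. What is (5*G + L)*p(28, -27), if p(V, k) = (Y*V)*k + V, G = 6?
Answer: -162624/5 ≈ -32525.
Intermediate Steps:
Y = ⅕ ≈ 0.20000
p(V, k) = V + V*k/5 (p(V, k) = (V/5)*k + V = V*k/5 + V = V + V*k/5)
(5*G + L)*p(28, -27) = (5*6 + 234)*((⅕)*28*(5 - 27)) = (30 + 234)*((⅕)*28*(-22)) = 264*(-616/5) = -162624/5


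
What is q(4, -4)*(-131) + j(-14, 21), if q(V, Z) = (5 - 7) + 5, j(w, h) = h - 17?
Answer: -389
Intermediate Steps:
j(w, h) = -17 + h
q(V, Z) = 3 (q(V, Z) = -2 + 5 = 3)
q(4, -4)*(-131) + j(-14, 21) = 3*(-131) + (-17 + 21) = -393 + 4 = -389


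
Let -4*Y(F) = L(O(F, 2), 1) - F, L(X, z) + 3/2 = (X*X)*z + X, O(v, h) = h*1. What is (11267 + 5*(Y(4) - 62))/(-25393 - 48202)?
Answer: -87651/588760 ≈ -0.14887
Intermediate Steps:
O(v, h) = h
L(X, z) = -3/2 + X + z*X**2 (L(X, z) = -3/2 + ((X*X)*z + X) = -3/2 + (X**2*z + X) = -3/2 + (z*X**2 + X) = -3/2 + (X + z*X**2) = -3/2 + X + z*X**2)
Y(F) = -9/8 + F/4 (Y(F) = -((-3/2 + 2 + 1*2**2) - F)/4 = -((-3/2 + 2 + 1*4) - F)/4 = -((-3/2 + 2 + 4) - F)/4 = -(9/2 - F)/4 = -9/8 + F/4)
(11267 + 5*(Y(4) - 62))/(-25393 - 48202) = (11267 + 5*((-9/8 + (1/4)*4) - 62))/(-25393 - 48202) = (11267 + 5*((-9/8 + 1) - 62))/(-73595) = (11267 + 5*(-1/8 - 62))*(-1/73595) = (11267 + 5*(-497/8))*(-1/73595) = (11267 - 2485/8)*(-1/73595) = (87651/8)*(-1/73595) = -87651/588760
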